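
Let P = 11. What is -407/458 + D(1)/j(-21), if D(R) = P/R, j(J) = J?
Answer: -13585/9618 ≈ -1.4125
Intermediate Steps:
D(R) = 11/R
-407/458 + D(1)/j(-21) = -407/458 + (11/1)/(-21) = -407*1/458 + (11*1)*(-1/21) = -407/458 + 11*(-1/21) = -407/458 - 11/21 = -13585/9618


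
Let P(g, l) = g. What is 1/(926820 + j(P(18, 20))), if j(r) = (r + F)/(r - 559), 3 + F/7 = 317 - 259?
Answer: 541/501409217 ≈ 1.0790e-6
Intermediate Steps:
F = 385 (F = -21 + 7*(317 - 259) = -21 + 7*58 = -21 + 406 = 385)
j(r) = (385 + r)/(-559 + r) (j(r) = (r + 385)/(r - 559) = (385 + r)/(-559 + r))
1/(926820 + j(P(18, 20))) = 1/(926820 + (385 + 18)/(-559 + 18)) = 1/(926820 + 403/(-541)) = 1/(926820 - 1/541*403) = 1/(926820 - 403/541) = 1/(501409217/541) = 541/501409217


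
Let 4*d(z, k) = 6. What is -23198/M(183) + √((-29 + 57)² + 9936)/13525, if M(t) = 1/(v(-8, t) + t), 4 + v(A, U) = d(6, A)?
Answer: -4187239 + 4*√670/13525 ≈ -4.1872e+6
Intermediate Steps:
d(z, k) = 3/2 (d(z, k) = (¼)*6 = 3/2)
v(A, U) = -5/2 (v(A, U) = -4 + 3/2 = -5/2)
M(t) = 1/(-5/2 + t)
-23198/M(183) + √((-29 + 57)² + 9936)/13525 = -23198/(2/(-5 + 2*183)) + √((-29 + 57)² + 9936)/13525 = -23198/(2/(-5 + 366)) + √(28² + 9936)*(1/13525) = -23198/(2/361) + √(784 + 9936)*(1/13525) = -23198/(2*(1/361)) + √10720*(1/13525) = -23198/2/361 + (4*√670)*(1/13525) = -23198*361/2 + 4*√670/13525 = -4187239 + 4*√670/13525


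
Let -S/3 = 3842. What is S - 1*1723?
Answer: -13249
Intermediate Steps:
S = -11526 (S = -3*3842 = -11526)
S - 1*1723 = -11526 - 1*1723 = -11526 - 1723 = -13249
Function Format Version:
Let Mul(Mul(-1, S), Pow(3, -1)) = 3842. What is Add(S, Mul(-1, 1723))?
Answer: -13249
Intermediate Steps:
S = -11526 (S = Mul(-3, 3842) = -11526)
Add(S, Mul(-1, 1723)) = Add(-11526, Mul(-1, 1723)) = Add(-11526, -1723) = -13249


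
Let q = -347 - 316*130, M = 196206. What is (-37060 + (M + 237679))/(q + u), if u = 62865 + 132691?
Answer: 396825/154129 ≈ 2.5746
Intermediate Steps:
q = -41427 (q = -347 - 41080 = -41427)
u = 195556
(-37060 + (M + 237679))/(q + u) = (-37060 + (196206 + 237679))/(-41427 + 195556) = (-37060 + 433885)/154129 = 396825*(1/154129) = 396825/154129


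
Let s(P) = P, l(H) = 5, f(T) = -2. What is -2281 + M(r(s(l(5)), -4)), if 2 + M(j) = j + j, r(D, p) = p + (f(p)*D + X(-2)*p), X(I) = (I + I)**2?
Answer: -2439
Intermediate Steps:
X(I) = 4*I**2 (X(I) = (2*I)**2 = 4*I**2)
r(D, p) = -2*D + 17*p (r(D, p) = p + (-2*D + (4*(-2)**2)*p) = p + (-2*D + (4*4)*p) = p + (-2*D + 16*p) = -2*D + 17*p)
M(j) = -2 + 2*j (M(j) = -2 + (j + j) = -2 + 2*j)
-2281 + M(r(s(l(5)), -4)) = -2281 + (-2 + 2*(-2*5 + 17*(-4))) = -2281 + (-2 + 2*(-10 - 68)) = -2281 + (-2 + 2*(-78)) = -2281 + (-2 - 156) = -2281 - 158 = -2439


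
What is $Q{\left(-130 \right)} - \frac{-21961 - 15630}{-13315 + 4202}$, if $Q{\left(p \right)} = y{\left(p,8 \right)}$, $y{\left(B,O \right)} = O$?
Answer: $\frac{35313}{9113} \approx 3.875$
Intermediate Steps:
$Q{\left(p \right)} = 8$
$Q{\left(-130 \right)} - \frac{-21961 - 15630}{-13315 + 4202} = 8 - \frac{-21961 - 15630}{-13315 + 4202} = 8 - - \frac{37591}{-9113} = 8 - \left(-37591\right) \left(- \frac{1}{9113}\right) = 8 - \frac{37591}{9113} = \frac{35313}{9113}$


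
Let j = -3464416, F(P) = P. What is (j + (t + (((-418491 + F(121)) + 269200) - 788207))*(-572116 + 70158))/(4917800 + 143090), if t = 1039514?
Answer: -25635974331/2530445 ≈ -10131.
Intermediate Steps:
(j + (t + (((-418491 + F(121)) + 269200) - 788207))*(-572116 + 70158))/(4917800 + 143090) = (-3464416 + (1039514 + (((-418491 + 121) + 269200) - 788207))*(-572116 + 70158))/(4917800 + 143090) = (-3464416 + (1039514 + ((-418370 + 269200) - 788207))*(-501958))/5060890 = (-3464416 + (1039514 + (-149170 - 788207))*(-501958))*(1/5060890) = (-3464416 + (1039514 - 937377)*(-501958))*(1/5060890) = (-3464416 + 102137*(-501958))*(1/5060890) = (-3464416 - 51268484246)*(1/5060890) = -51271948662*1/5060890 = -25635974331/2530445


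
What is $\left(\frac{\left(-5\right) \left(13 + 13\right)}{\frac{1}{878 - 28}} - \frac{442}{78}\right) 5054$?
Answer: $- \frac{1675486918}{3} \approx -5.585 \cdot 10^{8}$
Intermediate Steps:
$\left(\frac{\left(-5\right) \left(13 + 13\right)}{\frac{1}{878 - 28}} - \frac{442}{78}\right) 5054 = \left(\frac{\left(-5\right) 26}{\frac{1}{878 - 28}} - \frac{17}{3}\right) 5054 = \left(- \frac{130}{\frac{1}{878 - 28}} - \frac{17}{3}\right) 5054 = \left(- \frac{130}{\frac{1}{850}} - \frac{17}{3}\right) 5054 = \left(- 130 \frac{1}{\frac{1}{850}} - \frac{17}{3}\right) 5054 = \left(\left(-130\right) 850 - \frac{17}{3}\right) 5054 = \left(-110500 - \frac{17}{3}\right) 5054 = \left(- \frac{331517}{3}\right) 5054 = - \frac{1675486918}{3}$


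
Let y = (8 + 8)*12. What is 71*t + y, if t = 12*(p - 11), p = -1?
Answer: -10032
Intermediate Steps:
t = -144 (t = 12*(-1 - 11) = 12*(-12) = -144)
y = 192 (y = 16*12 = 192)
71*t + y = 71*(-144) + 192 = -10224 + 192 = -10032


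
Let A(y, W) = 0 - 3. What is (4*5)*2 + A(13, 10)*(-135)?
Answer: 445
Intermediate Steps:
A(y, W) = -3
(4*5)*2 + A(13, 10)*(-135) = (4*5)*2 - 3*(-135) = 20*2 + 405 = 40 + 405 = 445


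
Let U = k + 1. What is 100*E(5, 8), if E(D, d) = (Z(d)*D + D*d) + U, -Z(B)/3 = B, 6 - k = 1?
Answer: -7400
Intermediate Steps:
k = 5 (k = 6 - 1*1 = 6 - 1 = 5)
Z(B) = -3*B
U = 6 (U = 5 + 1 = 6)
E(D, d) = 6 - 2*D*d (E(D, d) = ((-3*d)*D + D*d) + 6 = (-3*D*d + D*d) + 6 = -2*D*d + 6 = 6 - 2*D*d)
100*E(5, 8) = 100*(6 - 2*5*8) = 100*(6 - 80) = 100*(-74) = -7400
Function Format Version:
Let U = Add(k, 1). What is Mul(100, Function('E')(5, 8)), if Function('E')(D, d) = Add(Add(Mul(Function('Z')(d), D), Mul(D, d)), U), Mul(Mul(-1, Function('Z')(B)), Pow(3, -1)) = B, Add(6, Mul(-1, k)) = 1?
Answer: -7400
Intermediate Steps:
k = 5 (k = Add(6, Mul(-1, 1)) = Add(6, -1) = 5)
Function('Z')(B) = Mul(-3, B)
U = 6 (U = Add(5, 1) = 6)
Function('E')(D, d) = Add(6, Mul(-2, D, d)) (Function('E')(D, d) = Add(Add(Mul(Mul(-3, d), D), Mul(D, d)), 6) = Add(Add(Mul(-3, D, d), Mul(D, d)), 6) = Add(Mul(-2, D, d), 6) = Add(6, Mul(-2, D, d)))
Mul(100, Function('E')(5, 8)) = Mul(100, Add(6, Mul(-2, 5, 8))) = Mul(100, Add(6, -80)) = Mul(100, -74) = -7400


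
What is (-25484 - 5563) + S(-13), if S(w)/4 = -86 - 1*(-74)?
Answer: -31095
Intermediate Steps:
S(w) = -48 (S(w) = 4*(-86 - 1*(-74)) = 4*(-86 + 74) = 4*(-12) = -48)
(-25484 - 5563) + S(-13) = (-25484 - 5563) - 48 = -31047 - 48 = -31095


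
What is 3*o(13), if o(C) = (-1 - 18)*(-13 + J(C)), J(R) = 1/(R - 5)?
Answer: 5871/8 ≈ 733.88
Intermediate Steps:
J(R) = 1/(-5 + R)
o(C) = 247 - 19/(-5 + C) (o(C) = (-1 - 18)*(-13 + 1/(-5 + C)) = -19*(-13 + 1/(-5 + C)) = 247 - 19/(-5 + C))
3*o(13) = 3*(19*(-66 + 13*13)/(-5 + 13)) = 3*(19*(-66 + 169)/8) = 3*(19*(⅛)*103) = 3*(1957/8) = 5871/8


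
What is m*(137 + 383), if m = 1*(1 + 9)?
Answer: 5200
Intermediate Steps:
m = 10 (m = 1*10 = 10)
m*(137 + 383) = 10*(137 + 383) = 10*520 = 5200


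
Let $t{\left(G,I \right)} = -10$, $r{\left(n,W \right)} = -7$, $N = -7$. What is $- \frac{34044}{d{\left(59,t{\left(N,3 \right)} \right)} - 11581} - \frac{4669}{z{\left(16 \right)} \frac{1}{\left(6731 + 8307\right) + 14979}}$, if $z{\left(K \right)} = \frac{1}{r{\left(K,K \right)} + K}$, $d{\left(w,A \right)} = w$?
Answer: $- \frac{7266604823655}{5761} \approx -1.2613 \cdot 10^{9}$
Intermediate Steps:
$z{\left(K \right)} = \frac{1}{-7 + K}$
$- \frac{34044}{d{\left(59,t{\left(N,3 \right)} \right)} - 11581} - \frac{4669}{z{\left(16 \right)} \frac{1}{\left(6731 + 8307\right) + 14979}} = - \frac{34044}{59 - 11581} - \frac{4669}{\frac{1}{-7 + 16} \frac{1}{\left(6731 + 8307\right) + 14979}} = - \frac{34044}{-11522} - \frac{4669}{\frac{1}{9} \frac{1}{15038 + 14979}} = \left(-34044\right) \left(- \frac{1}{11522}\right) - \frac{4669}{\frac{1}{9} \cdot \frac{1}{30017}} = \frac{17022}{5761} - \frac{4669}{\frac{1}{9} \cdot \frac{1}{30017}} = \frac{17022}{5761} - 4669 \frac{1}{\frac{1}{270153}} = \frac{17022}{5761} - 1261344357 = - \frac{7266604823655}{5761}$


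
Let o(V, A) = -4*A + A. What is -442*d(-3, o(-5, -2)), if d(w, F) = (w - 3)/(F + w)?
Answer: 884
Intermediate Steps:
o(V, A) = -3*A
d(w, F) = (-3 + w)/(F + w)
-442*d(-3, o(-5, -2)) = -442*(-3 - 3)/(-3*(-2) - 3) = -442*(-6)/(6 - 3) = -442*(-6)/3 = -442*(-2) = 884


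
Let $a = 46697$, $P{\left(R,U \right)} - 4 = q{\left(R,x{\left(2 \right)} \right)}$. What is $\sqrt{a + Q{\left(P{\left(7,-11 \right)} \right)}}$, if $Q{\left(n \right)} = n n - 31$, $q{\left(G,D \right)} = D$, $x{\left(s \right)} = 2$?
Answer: $\sqrt{46702} \approx 216.11$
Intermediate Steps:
$P{\left(R,U \right)} = 6$ ($P{\left(R,U \right)} = 4 + 2 = 6$)
$Q{\left(n \right)} = -31 + n^{2}$ ($Q{\left(n \right)} = n^{2} - 31 = -31 + n^{2}$)
$\sqrt{a + Q{\left(P{\left(7,-11 \right)} \right)}} = \sqrt{46697 - \left(31 - 6^{2}\right)} = \sqrt{46697 + \left(-31 + 36\right)} = \sqrt{46697 + 5} = \sqrt{46702}$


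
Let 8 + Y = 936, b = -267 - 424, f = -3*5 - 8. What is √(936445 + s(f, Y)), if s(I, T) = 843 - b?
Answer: √937979 ≈ 968.49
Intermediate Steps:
f = -23 (f = -15 - 8 = -23)
b = -691
Y = 928 (Y = -8 + 936 = 928)
s(I, T) = 1534 (s(I, T) = 843 - 1*(-691) = 843 + 691 = 1534)
√(936445 + s(f, Y)) = √(936445 + 1534) = √937979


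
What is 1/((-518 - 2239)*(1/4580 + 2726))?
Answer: -4580/34421368317 ≈ -1.3306e-7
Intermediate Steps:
1/((-518 - 2239)*(1/4580 + 2726)) = 1/(-2757*(1/4580 + 2726)) = 1/(-2757*12485081/4580) = 1/(-34421368317/4580) = -4580/34421368317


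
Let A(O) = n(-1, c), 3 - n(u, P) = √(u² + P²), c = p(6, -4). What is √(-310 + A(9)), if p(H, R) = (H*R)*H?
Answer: √(-307 - √20737) ≈ 21.237*I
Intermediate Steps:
p(H, R) = R*H²
c = -144 (c = -4*6² = -4*36 = -144)
n(u, P) = 3 - √(P² + u²) (n(u, P) = 3 - √(u² + P²) = 3 - √(P² + u²))
A(O) = 3 - √20737 (A(O) = 3 - √((-144)² + (-1)²) = 3 - √(20736 + 1) = 3 - √20737)
√(-310 + A(9)) = √(-310 + (3 - √20737)) = √(-307 - √20737)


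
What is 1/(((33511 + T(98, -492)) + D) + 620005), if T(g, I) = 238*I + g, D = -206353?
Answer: 1/330165 ≈ 3.0288e-6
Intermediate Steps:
T(g, I) = g + 238*I
1/(((33511 + T(98, -492)) + D) + 620005) = 1/(((33511 + (98 + 238*(-492))) - 206353) + 620005) = 1/(((33511 + (98 - 117096)) - 206353) + 620005) = 1/(((33511 - 116998) - 206353) + 620005) = 1/((-83487 - 206353) + 620005) = 1/(-289840 + 620005) = 1/330165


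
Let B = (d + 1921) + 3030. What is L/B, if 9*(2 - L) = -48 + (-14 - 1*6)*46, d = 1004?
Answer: 986/53595 ≈ 0.018397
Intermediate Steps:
B = 5955 (B = (1004 + 1921) + 3030 = 2925 + 3030 = 5955)
L = 986/9 (L = 2 - (-48 + (-14 - 1*6)*46)/9 = 2 - (-48 + (-14 - 6)*46)/9 = 2 - (-48 - 20*46)/9 = 2 - (-48 - 920)/9 = 2 - 1/9*(-968) = 2 + 968/9 = 986/9 ≈ 109.56)
L/B = (986/9)/5955 = (986/9)*(1/5955) = 986/53595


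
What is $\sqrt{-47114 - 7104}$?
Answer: $i \sqrt{54218} \approx 232.85 i$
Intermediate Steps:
$\sqrt{-47114 - 7104} = \sqrt{-54218} = i \sqrt{54218}$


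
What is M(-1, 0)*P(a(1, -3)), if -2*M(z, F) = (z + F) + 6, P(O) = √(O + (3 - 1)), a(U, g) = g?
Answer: -5*I/2 ≈ -2.5*I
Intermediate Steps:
P(O) = √(2 + O) (P(O) = √(O + 2) = √(2 + O))
M(z, F) = -3 - F/2 - z/2 (M(z, F) = -((z + F) + 6)/2 = -((F + z) + 6)/2 = -(6 + F + z)/2 = -3 - F/2 - z/2)
M(-1, 0)*P(a(1, -3)) = (-3 - ½*0 - ½*(-1))*√(2 - 3) = (-3 + 0 + ½)*√(-1) = -5*I/2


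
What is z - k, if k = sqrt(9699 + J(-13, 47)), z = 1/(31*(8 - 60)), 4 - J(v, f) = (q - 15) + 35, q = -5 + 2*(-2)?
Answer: -1/1612 - 2*sqrt(2423) ≈ -98.449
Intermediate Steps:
q = -9 (q = -5 - 4 = -9)
J(v, f) = -7 (J(v, f) = 4 - ((-9 - 15) + 35) = 4 - (-24 + 35) = 4 - 1*11 = 4 - 11 = -7)
z = -1/1612 (z = 1/(31*(-52)) = 1/(-1612) = -1/1612 ≈ -0.00062035)
k = 2*sqrt(2423) (k = sqrt(9699 - 7) = sqrt(9692) = 2*sqrt(2423) ≈ 98.448)
z - k = -1/1612 - 2*sqrt(2423)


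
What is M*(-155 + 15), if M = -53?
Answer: 7420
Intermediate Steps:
M*(-155 + 15) = -53*(-155 + 15) = -53*(-140) = 7420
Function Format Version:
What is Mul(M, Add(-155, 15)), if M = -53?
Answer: 7420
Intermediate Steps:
Mul(M, Add(-155, 15)) = Mul(-53, Add(-155, 15)) = Mul(-53, -140) = 7420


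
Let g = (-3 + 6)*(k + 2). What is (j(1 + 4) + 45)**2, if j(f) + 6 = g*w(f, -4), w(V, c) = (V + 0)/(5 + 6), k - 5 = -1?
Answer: 269361/121 ≈ 2226.1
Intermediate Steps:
k = 4 (k = 5 - 1 = 4)
w(V, c) = V/11
g = 18 (g = (-3 + 6)*(4 + 2) = 3*6 = 18)
j(f) = -6 + 18*f/11 (j(f) = -6 + 18*(f/11) = -6 + 18*f/11)
(j(1 + 4) + 45)**2 = ((-6 + 18*(1 + 4)/11) + 45)**2 = ((-6 + (18/11)*5) + 45)**2 = ((-6 + 90/11) + 45)**2 = (24/11 + 45)**2 = (519/11)**2 = 269361/121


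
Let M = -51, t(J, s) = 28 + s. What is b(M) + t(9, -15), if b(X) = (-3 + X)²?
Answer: 2929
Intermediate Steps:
b(M) + t(9, -15) = (-3 - 51)² + (28 - 15) = (-54)² + 13 = 2916 + 13 = 2929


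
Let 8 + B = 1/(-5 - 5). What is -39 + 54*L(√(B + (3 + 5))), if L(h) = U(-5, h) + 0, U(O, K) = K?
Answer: -39 + 27*I*√10/5 ≈ -39.0 + 17.076*I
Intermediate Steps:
B = -81/10 (B = -8 + 1/(-5 - 5) = -8 + 1/(-10) = -8 - ⅒ = -81/10 ≈ -8.1000)
L(h) = h (L(h) = h + 0 = h)
-39 + 54*L(√(B + (3 + 5))) = -39 + 54*√(-81/10 + (3 + 5)) = -39 + 54*√(-81/10 + 8) = -39 + 54*√(-⅒) = -39 + 54*(I*√10/10) = -39 + 27*I*√10/5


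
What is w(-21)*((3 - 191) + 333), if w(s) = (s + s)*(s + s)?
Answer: 255780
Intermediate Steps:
w(s) = 4*s**2 (w(s) = (2*s)*(2*s) = 4*s**2)
w(-21)*((3 - 191) + 333) = (4*(-21)**2)*((3 - 191) + 333) = (4*441)*(-188 + 333) = 1764*145 = 255780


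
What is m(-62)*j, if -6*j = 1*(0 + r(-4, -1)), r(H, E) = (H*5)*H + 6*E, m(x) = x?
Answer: 2294/3 ≈ 764.67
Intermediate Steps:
r(H, E) = 5*H² + 6*E (r(H, E) = (5*H)*H + 6*E = 5*H² + 6*E)
j = -37/3 (j = -(0 + (5*(-4)² + 6*(-1)))/6 = -(0 + (5*16 - 6))/6 = -(0 + (80 - 6))/6 = -(0 + 74)/6 = -74/6 = -⅙*74 = -37/3 ≈ -12.333)
m(-62)*j = -62*(-37/3) = 2294/3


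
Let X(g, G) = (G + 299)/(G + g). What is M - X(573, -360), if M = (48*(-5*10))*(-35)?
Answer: 17892061/213 ≈ 84000.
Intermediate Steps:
X(g, G) = (299 + G)/(G + g)
M = 84000 (M = (48*(-50))*(-35) = -2400*(-35) = 84000)
M - X(573, -360) = 84000 - (299 - 360)/(-360 + 573) = 84000 - (-61)/213 = 84000 - 1*(-61/213) = 84000 + 61/213 = 17892061/213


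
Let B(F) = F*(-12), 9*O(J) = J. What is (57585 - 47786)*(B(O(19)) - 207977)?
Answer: -6114644593/3 ≈ -2.0382e+9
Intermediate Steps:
O(J) = J/9
B(F) = -12*F
(57585 - 47786)*(B(O(19)) - 207977) = (57585 - 47786)*(-4*19/3 - 207977) = 9799*(-12*19/9 - 207977) = 9799*(-76/3 - 207977) = 9799*(-624007/3) = -6114644593/3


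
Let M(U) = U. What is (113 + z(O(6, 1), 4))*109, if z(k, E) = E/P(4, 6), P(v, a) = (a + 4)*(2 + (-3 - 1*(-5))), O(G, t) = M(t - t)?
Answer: 123279/10 ≈ 12328.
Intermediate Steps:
O(G, t) = 0 (O(G, t) = t - t = 0)
P(v, a) = 16 + 4*a (P(v, a) = (4 + a)*(2 + (-3 + 5)) = (4 + a)*(2 + 2) = (4 + a)*4 = 16 + 4*a)
z(k, E) = E/40 (z(k, E) = E/(16 + 4*6) = E/(16 + 24) = E/40)
(113 + z(O(6, 1), 4))*109 = (113 + (1/40)*4)*109 = (113 + ⅒)*109 = (1131/10)*109 = 123279/10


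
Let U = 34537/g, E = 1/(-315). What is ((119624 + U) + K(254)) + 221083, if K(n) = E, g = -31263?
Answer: 1118406271999/3282615 ≈ 3.4071e+5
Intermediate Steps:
E = -1/315 ≈ -0.0031746
K(n) = -1/315
U = -34537/31263 (U = 34537/(-31263) = 34537*(-1/31263) = -34537/31263 ≈ -1.1047)
((119624 + U) + K(254)) + 221083 = ((119624 - 34537/31263) - 1/315) + 221083 = (3739770575/31263 - 1/315) + 221083 = 392675899954/3282615 + 221083 = 1118406271999/3282615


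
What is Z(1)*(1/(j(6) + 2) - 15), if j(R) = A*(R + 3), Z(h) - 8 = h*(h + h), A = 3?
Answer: -4340/29 ≈ -149.66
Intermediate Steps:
Z(h) = 8 + 2*h**2 (Z(h) = 8 + h*(h + h) = 8 + h*(2*h) = 8 + 2*h**2)
j(R) = 9 + 3*R (j(R) = 3*(R + 3) = 3*(3 + R) = 9 + 3*R)
Z(1)*(1/(j(6) + 2) - 15) = (8 + 2*1**2)*(1/((9 + 3*6) + 2) - 15) = (8 + 2*1)*(1/((9 + 18) + 2) - 15) = (8 + 2)*(1/(27 + 2) - 15) = 10*(1/29 - 15) = 10*(-434/29) = -4340/29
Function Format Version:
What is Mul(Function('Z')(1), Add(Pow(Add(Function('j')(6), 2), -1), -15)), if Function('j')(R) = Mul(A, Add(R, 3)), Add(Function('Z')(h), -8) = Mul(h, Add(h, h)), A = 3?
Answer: Rational(-4340, 29) ≈ -149.66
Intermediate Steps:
Function('Z')(h) = Add(8, Mul(2, Pow(h, 2))) (Function('Z')(h) = Add(8, Mul(h, Add(h, h))) = Add(8, Mul(h, Mul(2, h))) = Add(8, Mul(2, Pow(h, 2))))
Function('j')(R) = Add(9, Mul(3, R)) (Function('j')(R) = Mul(3, Add(R, 3)) = Mul(3, Add(3, R)) = Add(9, Mul(3, R)))
Mul(Function('Z')(1), Add(Pow(Add(Function('j')(6), 2), -1), -15)) = Mul(Add(8, Mul(2, Pow(1, 2))), Add(Pow(Add(Add(9, Mul(3, 6)), 2), -1), -15)) = Mul(Add(8, Mul(2, 1)), Add(Pow(Add(Add(9, 18), 2), -1), -15)) = Mul(Add(8, 2), Add(Pow(Add(27, 2), -1), -15)) = Mul(10, Add(Pow(29, -1), -15)) = Mul(10, Add(Rational(1, 29), -15)) = Mul(10, Rational(-434, 29)) = Rational(-4340, 29)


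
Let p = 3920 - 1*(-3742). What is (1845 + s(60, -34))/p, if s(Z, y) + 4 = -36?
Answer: 1805/7662 ≈ 0.23558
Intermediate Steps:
s(Z, y) = -40 (s(Z, y) = -4 - 36 = -40)
p = 7662 (p = 3920 + 3742 = 7662)
(1845 + s(60, -34))/p = (1845 - 40)/7662 = 1805*(1/7662) = 1805/7662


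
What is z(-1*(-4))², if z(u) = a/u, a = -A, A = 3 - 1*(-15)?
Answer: 81/4 ≈ 20.250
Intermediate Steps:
A = 18 (A = 3 + 15 = 18)
a = -18 (a = -1*18 = -18)
z(u) = -18/u
z(-1*(-4))² = (-18/((-1*(-4))))² = (-18/4)² = (-18*¼)² = (-9/2)² = 81/4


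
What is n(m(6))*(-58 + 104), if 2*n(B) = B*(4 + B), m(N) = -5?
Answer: 115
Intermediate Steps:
n(B) = B*(4 + B)/2 (n(B) = (B*(4 + B))/2 = B*(4 + B)/2)
n(m(6))*(-58 + 104) = ((½)*(-5)*(4 - 5))*(-58 + 104) = ((½)*(-5)*(-1))*46 = (5/2)*46 = 115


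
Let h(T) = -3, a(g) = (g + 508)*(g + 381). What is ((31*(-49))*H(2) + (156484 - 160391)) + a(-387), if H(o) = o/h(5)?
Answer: -10861/3 ≈ -3620.3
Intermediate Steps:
a(g) = (381 + g)*(508 + g) (a(g) = (508 + g)*(381 + g) = (381 + g)*(508 + g))
H(o) = -o/3 (H(o) = o/(-3) = o*(-⅓) = -o/3)
((31*(-49))*H(2) + (156484 - 160391)) + a(-387) = ((31*(-49))*(-⅓*2) + (156484 - 160391)) + (193548 + (-387)² + 889*(-387)) = (-1519*(-⅔) - 3907) + (193548 + 149769 - 344043) = (3038/3 - 3907) - 726 = -8683/3 - 726 = -10861/3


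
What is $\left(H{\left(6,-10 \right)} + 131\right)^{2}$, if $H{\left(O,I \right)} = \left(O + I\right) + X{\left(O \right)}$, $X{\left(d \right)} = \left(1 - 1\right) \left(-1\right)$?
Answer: $16129$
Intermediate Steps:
$X{\left(d \right)} = 0$ ($X{\left(d \right)} = 0 \left(-1\right) = 0$)
$H{\left(O,I \right)} = I + O$ ($H{\left(O,I \right)} = \left(O + I\right) + 0 = \left(I + O\right) + 0 = I + O$)
$\left(H{\left(6,-10 \right)} + 131\right)^{2} = \left(\left(-10 + 6\right) + 131\right)^{2} = \left(-4 + 131\right)^{2} = 127^{2} = 16129$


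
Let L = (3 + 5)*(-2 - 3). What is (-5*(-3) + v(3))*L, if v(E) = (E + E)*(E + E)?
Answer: -2040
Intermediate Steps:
L = -40 (L = 8*(-5) = -40)
v(E) = 4*E**2 (v(E) = (2*E)*(2*E) = 4*E**2)
(-5*(-3) + v(3))*L = (-5*(-3) + 4*3**2)*(-40) = (15 + 4*9)*(-40) = (15 + 36)*(-40) = 51*(-40) = -2040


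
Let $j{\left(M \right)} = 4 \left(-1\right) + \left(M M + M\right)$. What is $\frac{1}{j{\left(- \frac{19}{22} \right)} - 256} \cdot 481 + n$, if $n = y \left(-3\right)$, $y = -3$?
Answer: $\frac{900269}{125897} \approx 7.1508$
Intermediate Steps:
$j{\left(M \right)} = -4 + M + M^{2}$ ($j{\left(M \right)} = -4 + \left(M^{2} + M\right) = -4 + \left(M + M^{2}\right) = -4 + M + M^{2}$)
$n = 9$ ($n = \left(-3\right) \left(-3\right) = 9$)
$\frac{1}{j{\left(- \frac{19}{22} \right)} - 256} \cdot 481 + n = \frac{1}{\left(-4 - \frac{19}{22} + \left(- \frac{19}{22}\right)^{2}\right) - 256} \cdot 481 + 9 = \frac{1}{\left(-4 - \frac{19}{22} + \frac{361}{484}\right) - 256} \cdot 481 + 9 = \frac{1}{- \frac{1993}{484} - 256} \cdot 481 + 9 = \frac{1}{- \frac{125897}{484}} \cdot 481 + 9 = \left(- \frac{484}{125897}\right) 481 + 9 = - \frac{232804}{125897} + 9 = \frac{900269}{125897}$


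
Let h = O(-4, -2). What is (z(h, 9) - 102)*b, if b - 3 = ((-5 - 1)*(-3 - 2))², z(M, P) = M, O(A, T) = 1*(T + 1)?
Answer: -93009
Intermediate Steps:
O(A, T) = 1 + T (O(A, T) = 1*(1 + T) = 1 + T)
h = -1 (h = 1 - 2 = -1)
b = 903 (b = 3 + ((-5 - 1)*(-3 - 2))² = 3 + (-6*(-5))² = 3 + 30² = 3 + 900 = 903)
(z(h, 9) - 102)*b = (-1 - 102)*903 = -103*903 = -93009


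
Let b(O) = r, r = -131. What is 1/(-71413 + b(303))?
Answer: -1/71544 ≈ -1.3977e-5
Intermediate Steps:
b(O) = -131
1/(-71413 + b(303)) = 1/(-71413 - 131) = 1/(-71544) = -1/71544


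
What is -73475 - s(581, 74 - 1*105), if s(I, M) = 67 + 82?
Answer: -73624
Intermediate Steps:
s(I, M) = 149
-73475 - s(581, 74 - 1*105) = -73475 - 1*149 = -73475 - 149 = -73624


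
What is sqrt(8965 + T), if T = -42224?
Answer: I*sqrt(33259) ≈ 182.37*I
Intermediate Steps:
sqrt(8965 + T) = sqrt(8965 - 42224) = sqrt(-33259) = I*sqrt(33259)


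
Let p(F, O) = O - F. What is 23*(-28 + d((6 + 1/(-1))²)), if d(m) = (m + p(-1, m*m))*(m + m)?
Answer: 748006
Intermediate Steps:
d(m) = 2*m*(1 + m + m²) (d(m) = (m + (m*m - 1*(-1)))*(m + m) = (m + (m² + 1))*(2*m) = (m + (1 + m²))*(2*m) = (1 + m + m²)*(2*m) = 2*m*(1 + m + m²))
23*(-28 + d((6 + 1/(-1))²)) = 23*(-28 + 2*(6 + 1/(-1))²*(1 + (6 + 1/(-1))² + ((6 + 1/(-1))²)²)) = 23*(-28 + 2*(6 - 1)²*(1 + (6 - 1)² + ((6 - 1)²)²)) = 23*(-28 + 2*5²*(1 + 5² + (5²)²)) = 23*(-28 + 2*25*(1 + 25 + 25²)) = 23*(-28 + 2*25*(1 + 25 + 625)) = 23*(-28 + 2*25*651) = 23*(-28 + 32550) = 23*32522 = 748006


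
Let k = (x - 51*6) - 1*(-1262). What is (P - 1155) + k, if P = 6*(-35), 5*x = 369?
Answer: -1676/5 ≈ -335.20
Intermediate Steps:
x = 369/5 (x = (⅕)*369 = 369/5 ≈ 73.800)
P = -210
k = 5149/5 (k = (369/5 - 51*6) - 1*(-1262) = (369/5 - 306) + 1262 = -1161/5 + 1262 = 5149/5 ≈ 1029.8)
(P - 1155) + k = (-210 - 1155) + 5149/5 = -1365 + 5149/5 = -1676/5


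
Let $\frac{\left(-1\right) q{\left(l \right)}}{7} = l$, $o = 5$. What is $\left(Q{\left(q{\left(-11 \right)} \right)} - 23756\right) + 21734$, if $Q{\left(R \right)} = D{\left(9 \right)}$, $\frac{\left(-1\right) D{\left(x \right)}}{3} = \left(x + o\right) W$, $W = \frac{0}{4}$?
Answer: $-2022$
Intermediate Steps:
$W = 0$ ($W = 0 \cdot \frac{1}{4} = 0$)
$q{\left(l \right)} = - 7 l$
$D{\left(x \right)} = 0$ ($D{\left(x \right)} = - 3 \left(x + 5\right) 0 = - 3 \left(5 + x\right) 0 = \left(-3\right) 0 = 0$)
$Q{\left(R \right)} = 0$
$\left(Q{\left(q{\left(-11 \right)} \right)} - 23756\right) + 21734 = \left(0 - 23756\right) + 21734 = -23756 + 21734 = -2022$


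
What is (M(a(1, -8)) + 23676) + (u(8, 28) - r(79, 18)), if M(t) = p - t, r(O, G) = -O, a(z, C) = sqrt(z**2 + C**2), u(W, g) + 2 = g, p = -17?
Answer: 23764 - sqrt(65) ≈ 23756.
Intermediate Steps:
u(W, g) = -2 + g
a(z, C) = sqrt(C**2 + z**2)
M(t) = -17 - t
(M(a(1, -8)) + 23676) + (u(8, 28) - r(79, 18)) = ((-17 - sqrt((-8)**2 + 1**2)) + 23676) + ((-2 + 28) - (-1)*79) = ((-17 - sqrt(64 + 1)) + 23676) + (26 - 1*(-79)) = ((-17 - sqrt(65)) + 23676) + (26 + 79) = (23659 - sqrt(65)) + 105 = 23764 - sqrt(65)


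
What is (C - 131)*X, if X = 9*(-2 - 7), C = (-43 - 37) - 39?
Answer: 20250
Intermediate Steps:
C = -119 (C = -80 - 39 = -119)
X = -81 (X = 9*(-9) = -81)
(C - 131)*X = (-119 - 131)*(-81) = -250*(-81) = 20250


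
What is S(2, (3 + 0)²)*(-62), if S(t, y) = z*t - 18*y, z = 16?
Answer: 8060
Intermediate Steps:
S(t, y) = -18*y + 16*t (S(t, y) = 16*t - 18*y = -18*y + 16*t)
S(2, (3 + 0)²)*(-62) = (-18*(3 + 0)² + 16*2)*(-62) = (-18*3² + 32)*(-62) = (-18*9 + 32)*(-62) = (-162 + 32)*(-62) = -130*(-62) = 8060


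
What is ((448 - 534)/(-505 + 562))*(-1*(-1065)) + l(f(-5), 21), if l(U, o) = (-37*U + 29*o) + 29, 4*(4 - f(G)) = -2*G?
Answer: -38925/38 ≈ -1024.3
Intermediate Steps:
f(G) = 4 + G/2 (f(G) = 4 - (-1)*G/2 = 4 + G/2)
l(U, o) = 29 - 37*U + 29*o
((448 - 534)/(-505 + 562))*(-1*(-1065)) + l(f(-5), 21) = ((448 - 534)/(-505 + 562))*(-1*(-1065)) + (29 - 37*(4 + (1/2)*(-5)) + 29*21) = -86/57*1065 + (29 - 37*(4 - 5/2) + 609) = -86*1/57*1065 + (29 - 37*3/2 + 609) = -86/57*1065 + (29 - 111/2 + 609) = -30530/19 + 1165/2 = -38925/38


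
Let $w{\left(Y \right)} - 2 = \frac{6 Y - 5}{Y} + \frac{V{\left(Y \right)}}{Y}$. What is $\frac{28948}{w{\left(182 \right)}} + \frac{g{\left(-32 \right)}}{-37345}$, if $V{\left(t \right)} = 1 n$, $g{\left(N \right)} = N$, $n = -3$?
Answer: $\frac{24594190407}{6759445} \approx 3638.5$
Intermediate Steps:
$V{\left(t \right)} = -3$ ($V{\left(t \right)} = 1 \left(-3\right) = -3$)
$w{\left(Y \right)} = 2 - \frac{3}{Y} + \frac{-5 + 6 Y}{Y}$ ($w{\left(Y \right)} = 2 + \left(\frac{6 Y - 5}{Y} - \frac{3}{Y}\right) = 2 + \left(\frac{-5 + 6 Y}{Y} - \frac{3}{Y}\right) = 2 + \left(- \frac{3}{Y} + \frac{-5 + 6 Y}{Y}\right) = 2 - \frac{3}{Y} + \frac{-5 + 6 Y}{Y}$)
$\frac{28948}{w{\left(182 \right)}} + \frac{g{\left(-32 \right)}}{-37345} = \frac{28948}{8 - \frac{8}{182}} - \frac{32}{-37345} = \frac{28948}{8 - \frac{4}{91}} - - \frac{32}{37345} = \frac{28948}{8 - \frac{4}{91}} + \frac{32}{37345} = \frac{28948}{\frac{724}{91}} + \frac{32}{37345} = 28948 \cdot \frac{91}{724} + \frac{32}{37345} = \frac{658567}{181} + \frac{32}{37345} = \frac{24594190407}{6759445}$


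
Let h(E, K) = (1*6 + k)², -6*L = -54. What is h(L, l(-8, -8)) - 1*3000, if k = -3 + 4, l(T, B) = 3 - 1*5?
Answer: -2951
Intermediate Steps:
l(T, B) = -2 (l(T, B) = 3 - 5 = -2)
L = 9 (L = -⅙*(-54) = 9)
k = 1
h(E, K) = 49 (h(E, K) = (1*6 + 1)² = (6 + 1)² = 7² = 49)
h(L, l(-8, -8)) - 1*3000 = 49 - 1*3000 = 49 - 3000 = -2951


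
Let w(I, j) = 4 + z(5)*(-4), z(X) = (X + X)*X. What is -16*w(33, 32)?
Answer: 3136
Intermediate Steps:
z(X) = 2*X**2 (z(X) = (2*X)*X = 2*X**2)
w(I, j) = -196 (w(I, j) = 4 + (2*5**2)*(-4) = 4 + (2*25)*(-4) = 4 + 50*(-4) = 4 - 200 = -196)
-16*w(33, 32) = -16*(-196) = 3136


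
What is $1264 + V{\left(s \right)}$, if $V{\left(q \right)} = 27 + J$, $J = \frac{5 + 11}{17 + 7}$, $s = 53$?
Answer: $\frac{3875}{3} \approx 1291.7$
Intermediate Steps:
$J = \frac{2}{3}$ ($J = \frac{16}{24} = 16 \cdot \frac{1}{24} = \frac{2}{3} \approx 0.66667$)
$V{\left(q \right)} = \frac{83}{3}$ ($V{\left(q \right)} = 27 + \frac{2}{3} = \frac{83}{3}$)
$1264 + V{\left(s \right)} = 1264 + \frac{83}{3} = \frac{3875}{3}$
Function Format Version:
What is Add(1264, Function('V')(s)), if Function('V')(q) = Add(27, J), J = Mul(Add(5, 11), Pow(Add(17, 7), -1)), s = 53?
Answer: Rational(3875, 3) ≈ 1291.7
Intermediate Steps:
J = Rational(2, 3) (J = Mul(16, Pow(24, -1)) = Mul(16, Rational(1, 24)) = Rational(2, 3) ≈ 0.66667)
Function('V')(q) = Rational(83, 3) (Function('V')(q) = Add(27, Rational(2, 3)) = Rational(83, 3))
Add(1264, Function('V')(s)) = Add(1264, Rational(83, 3)) = Rational(3875, 3)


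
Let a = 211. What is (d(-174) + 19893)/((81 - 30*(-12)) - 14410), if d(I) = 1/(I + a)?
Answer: -736042/516853 ≈ -1.4241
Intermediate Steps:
d(I) = 1/(211 + I) (d(I) = 1/(I + 211) = 1/(211 + I))
(d(-174) + 19893)/((81 - 30*(-12)) - 14410) = (1/(211 - 174) + 19893)/((81 - 30*(-12)) - 14410) = (1/37 + 19893)/((81 + 360) - 14410) = (1/37 + 19893)/(441 - 14410) = (736042/37)/(-13969) = (736042/37)*(-1/13969) = -736042/516853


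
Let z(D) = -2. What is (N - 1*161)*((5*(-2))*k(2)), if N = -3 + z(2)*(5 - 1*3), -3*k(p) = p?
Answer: -1120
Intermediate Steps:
k(p) = -p/3
N = -7 (N = -3 - 2*(5 - 1*3) = -3 - 2*(5 - 3) = -3 - 2*2 = -3 - 4 = -7)
(N - 1*161)*((5*(-2))*k(2)) = (-7 - 1*161)*((5*(-2))*(-⅓*2)) = (-7 - 161)*(-10*(-⅔)) = -168*20/3 = -1120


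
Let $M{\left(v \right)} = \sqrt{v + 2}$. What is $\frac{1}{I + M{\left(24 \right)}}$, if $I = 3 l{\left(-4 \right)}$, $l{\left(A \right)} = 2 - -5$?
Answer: $\frac{21}{415} - \frac{\sqrt{26}}{415} \approx 0.038316$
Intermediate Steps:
$l{\left(A \right)} = 7$ ($l{\left(A \right)} = 2 + 5 = 7$)
$M{\left(v \right)} = \sqrt{2 + v}$
$I = 21$ ($I = 3 \cdot 7 = 21$)
$\frac{1}{I + M{\left(24 \right)}} = \frac{1}{21 + \sqrt{2 + 24}} = \frac{1}{21 + \sqrt{26}}$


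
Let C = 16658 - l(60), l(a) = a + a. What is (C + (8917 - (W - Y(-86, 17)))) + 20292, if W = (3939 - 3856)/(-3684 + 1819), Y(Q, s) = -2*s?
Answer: 85254828/1865 ≈ 45713.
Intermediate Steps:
l(a) = 2*a
C = 16538 (C = 16658 - 2*60 = 16658 - 1*120 = 16658 - 120 = 16538)
W = -83/1865 (W = 83/(-1865) = 83*(-1/1865) = -83/1865 ≈ -0.044504)
(C + (8917 - (W - Y(-86, 17)))) + 20292 = (16538 + (8917 - (-83/1865 - (-2)*17))) + 20292 = (16538 + (8917 - (-83/1865 - 1*(-34)))) + 20292 = (16538 + (8917 - (-83/1865 + 34))) + 20292 = (16538 + (8917 - 1*63327/1865)) + 20292 = (16538 + (8917 - 63327/1865)) + 20292 = (16538 + 16566878/1865) + 20292 = 47410248/1865 + 20292 = 85254828/1865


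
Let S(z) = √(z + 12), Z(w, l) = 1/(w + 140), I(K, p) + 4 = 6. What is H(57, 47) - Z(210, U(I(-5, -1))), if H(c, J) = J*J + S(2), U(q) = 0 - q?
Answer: 773149/350 + √14 ≈ 2212.7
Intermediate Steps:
I(K, p) = 2 (I(K, p) = -4 + 6 = 2)
U(q) = -q
Z(w, l) = 1/(140 + w)
S(z) = √(12 + z)
H(c, J) = √14 + J² (H(c, J) = J*J + √(12 + 2) = J² + √14 = √14 + J²)
H(57, 47) - Z(210, U(I(-5, -1))) = (√14 + 47²) - 1/(140 + 210) = (√14 + 2209) - 1/350 = (2209 + √14) - 1*1/350 = (2209 + √14) - 1/350 = 773149/350 + √14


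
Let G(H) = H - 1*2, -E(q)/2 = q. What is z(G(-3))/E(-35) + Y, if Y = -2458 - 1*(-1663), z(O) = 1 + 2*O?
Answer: -55659/70 ≈ -795.13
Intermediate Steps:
E(q) = -2*q
G(H) = -2 + H (G(H) = H - 2 = -2 + H)
Y = -795 (Y = -2458 + 1663 = -795)
z(G(-3))/E(-35) + Y = (1 + 2*(-2 - 3))/((-2*(-35))) - 795 = (1 + 2*(-5))/70 - 795 = (1 - 10)*(1/70) - 795 = -9*1/70 - 795 = -9/70 - 795 = -55659/70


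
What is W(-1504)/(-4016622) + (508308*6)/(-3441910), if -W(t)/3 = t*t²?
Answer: -2928427304998348/1152070952335 ≈ -2541.9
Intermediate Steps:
W(t) = -3*t³ (W(t) = -3*t*t² = -3*t³)
W(-1504)/(-4016622) + (508308*6)/(-3441910) = -3*(-1504)³/(-4016622) + (508308*6)/(-3441910) = -3*(-3402072064)*(-1/4016622) + 3049848*(-1/3441910) = 10206216192*(-1/4016622) - 1524924/1720955 = -1701036032/669437 - 1524924/1720955 = -2928427304998348/1152070952335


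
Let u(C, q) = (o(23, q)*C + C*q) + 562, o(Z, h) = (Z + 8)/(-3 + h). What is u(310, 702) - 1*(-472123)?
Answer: 482532805/699 ≈ 6.9032e+5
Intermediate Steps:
o(Z, h) = (8 + Z)/(-3 + h)
u(C, q) = 562 + C*q + 31*C/(-3 + q) (u(C, q) = (((8 + 23)/(-3 + q))*C + C*q) + 562 = ((31/(-3 + q))*C + C*q) + 562 = (31*C/(-3 + q) + C*q) + 562 = (C*q + 31*C/(-3 + q)) + 562 = 562 + C*q + 31*C/(-3 + q))
u(310, 702) - 1*(-472123) = (31*310 + (-3 + 702)*(562 + 310*702))/(-3 + 702) - 1*(-472123) = (9610 + 699*(562 + 217620))/699 + 472123 = (9610 + 699*218182)/699 + 472123 = (9610 + 152509218)/699 + 472123 = (1/699)*152518828 + 472123 = 152518828/699 + 472123 = 482532805/699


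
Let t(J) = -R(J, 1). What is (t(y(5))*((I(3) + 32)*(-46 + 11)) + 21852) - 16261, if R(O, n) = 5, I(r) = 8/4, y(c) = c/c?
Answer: 11541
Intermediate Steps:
y(c) = 1
I(r) = 2 (I(r) = 8*(¼) = 2)
t(J) = -5 (t(J) = -1*5 = -5)
(t(y(5))*((I(3) + 32)*(-46 + 11)) + 21852) - 16261 = (-5*(2 + 32)*(-46 + 11) + 21852) - 16261 = (-170*(-35) + 21852) - 16261 = (-5*(-1190) + 21852) - 16261 = (5950 + 21852) - 16261 = 27802 - 16261 = 11541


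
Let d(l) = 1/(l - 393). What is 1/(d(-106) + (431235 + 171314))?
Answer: 499/300671950 ≈ 1.6596e-6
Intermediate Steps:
d(l) = 1/(-393 + l)
1/(d(-106) + (431235 + 171314)) = 1/(1/(-393 - 106) + (431235 + 171314)) = 1/(1/(-499) + 602549) = 1/(-1/499 + 602549) = 1/(300671950/499) = 499/300671950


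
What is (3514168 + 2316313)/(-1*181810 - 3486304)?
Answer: -5830481/3668114 ≈ -1.5895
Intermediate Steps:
(3514168 + 2316313)/(-1*181810 - 3486304) = 5830481/(-181810 - 3486304) = 5830481/(-3668114) = 5830481*(-1/3668114) = -5830481/3668114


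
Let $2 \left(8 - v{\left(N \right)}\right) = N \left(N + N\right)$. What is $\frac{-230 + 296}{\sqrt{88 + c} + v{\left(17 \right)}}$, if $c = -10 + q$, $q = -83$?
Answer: $- \frac{3091}{13161} - \frac{11 i \sqrt{5}}{13161} \approx -0.23486 - 0.0018689 i$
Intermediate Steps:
$v{\left(N \right)} = 8 - N^{2}$ ($v{\left(N \right)} = 8 - \frac{N \left(N + N\right)}{2} = 8 - \frac{N 2 N}{2} = 8 - \frac{2 N^{2}}{2} = 8 - N^{2}$)
$c = -93$ ($c = -10 - 83 = -93$)
$\frac{-230 + 296}{\sqrt{88 + c} + v{\left(17 \right)}} = \frac{-230 + 296}{\sqrt{88 - 93} + \left(8 - 17^{2}\right)} = \frac{66}{\sqrt{-5} + \left(8 - 289\right)} = \frac{66}{i \sqrt{5} + \left(8 - 289\right)} = \frac{66}{i \sqrt{5} - 281} = \frac{66}{-281 + i \sqrt{5}}$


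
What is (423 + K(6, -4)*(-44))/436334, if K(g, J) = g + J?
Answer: 335/436334 ≈ 0.00076776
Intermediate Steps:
K(g, J) = J + g
(423 + K(6, -4)*(-44))/436334 = (423 + (-4 + 6)*(-44))/436334 = (423 + 2*(-44))*(1/436334) = (423 - 88)*(1/436334) = 335*(1/436334) = 335/436334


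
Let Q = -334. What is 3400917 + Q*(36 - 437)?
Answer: 3534851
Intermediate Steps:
3400917 + Q*(36 - 437) = 3400917 - 334*(36 - 437) = 3400917 - 334*(-401) = 3400917 + 133934 = 3534851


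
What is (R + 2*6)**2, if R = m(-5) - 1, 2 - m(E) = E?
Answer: 324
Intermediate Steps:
m(E) = 2 - E
R = 6 (R = (2 - 1*(-5)) - 1 = (2 + 5) - 1 = 7 - 1 = 6)
(R + 2*6)**2 = (6 + 2*6)**2 = (6 + 12)**2 = 18**2 = 324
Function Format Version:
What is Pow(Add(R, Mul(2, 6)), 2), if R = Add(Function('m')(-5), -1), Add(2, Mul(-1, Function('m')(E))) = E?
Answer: 324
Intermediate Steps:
Function('m')(E) = Add(2, Mul(-1, E))
R = 6 (R = Add(Add(2, Mul(-1, -5)), -1) = Add(Add(2, 5), -1) = Add(7, -1) = 6)
Pow(Add(R, Mul(2, 6)), 2) = Pow(Add(6, Mul(2, 6)), 2) = Pow(Add(6, 12), 2) = Pow(18, 2) = 324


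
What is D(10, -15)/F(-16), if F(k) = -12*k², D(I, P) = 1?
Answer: -1/3072 ≈ -0.00032552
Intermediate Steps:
D(10, -15)/F(-16) = 1/(-12*(-16)²) = 1/(-12*256) = 1/(-3072) = 1*(-1/3072) = -1/3072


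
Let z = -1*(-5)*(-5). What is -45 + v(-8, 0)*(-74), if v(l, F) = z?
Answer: 1805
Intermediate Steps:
z = -25 (z = 5*(-5) = -25)
v(l, F) = -25
-45 + v(-8, 0)*(-74) = -45 - 25*(-74) = -45 + 1850 = 1805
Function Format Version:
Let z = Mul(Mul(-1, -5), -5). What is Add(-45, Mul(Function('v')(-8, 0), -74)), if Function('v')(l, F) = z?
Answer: 1805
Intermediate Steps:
z = -25 (z = Mul(5, -5) = -25)
Function('v')(l, F) = -25
Add(-45, Mul(Function('v')(-8, 0), -74)) = Add(-45, Mul(-25, -74)) = Add(-45, 1850) = 1805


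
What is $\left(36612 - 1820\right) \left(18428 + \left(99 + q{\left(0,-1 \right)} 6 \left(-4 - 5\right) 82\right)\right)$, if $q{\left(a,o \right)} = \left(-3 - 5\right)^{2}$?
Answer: $-9215183080$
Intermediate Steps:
$q{\left(a,o \right)} = 64$ ($q{\left(a,o \right)} = \left(-8\right)^{2} = 64$)
$\left(36612 - 1820\right) \left(18428 + \left(99 + q{\left(0,-1 \right)} 6 \left(-4 - 5\right) 82\right)\right) = \left(36612 - 1820\right) \left(18428 + \left(99 + 64 \cdot 6 \left(-4 - 5\right) 82\right)\right) = 34792 \left(18428 + \left(99 + 384 \left(-4 - 5\right) 82\right)\right) = 34792 \left(18428 + \left(99 + 384 \left(-9\right) 82\right)\right) = 34792 \left(18428 + \left(99 - 283392\right)\right) = 34792 \left(18428 - 283293\right) = 34792 \left(-264865\right) = -9215183080$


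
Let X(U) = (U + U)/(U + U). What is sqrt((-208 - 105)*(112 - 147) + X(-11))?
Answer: 2*sqrt(2739) ≈ 104.67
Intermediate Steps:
X(U) = 1 (X(U) = (2*U)/((2*U)) = (2*U)*(1/(2*U)) = 1)
sqrt((-208 - 105)*(112 - 147) + X(-11)) = sqrt((-208 - 105)*(112 - 147) + 1) = sqrt(-313*(-35) + 1) = sqrt(10955 + 1) = sqrt(10956) = 2*sqrt(2739)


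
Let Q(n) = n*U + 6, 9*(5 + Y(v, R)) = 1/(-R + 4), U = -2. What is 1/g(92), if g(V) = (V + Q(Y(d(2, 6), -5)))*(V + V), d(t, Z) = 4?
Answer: 81/1609264 ≈ 5.0334e-5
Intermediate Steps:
Y(v, R) = -5 + 1/(9*(4 - R)) (Y(v, R) = -5 + 1/(9*(-R + 4)) = -5 + 1/(9*(4 - R)))
Q(n) = 6 - 2*n (Q(n) = n*(-2) + 6 = -2*n + 6 = 6 - 2*n)
g(V) = 2*V*(1294/81 + V) (g(V) = (V + (6 - 2*(179 - 45*(-5))/(9*(-4 - 5))))*(V + V) = (V + (6 - 2*(179 + 225)/(9*(-9))))*(2*V) = (V + (6 - 2*(-1)*404/(9*9)))*(2*V) = (V + (6 - 2*(-404/81)))*(2*V) = (V + (6 + 808/81))*(2*V) = (V + 1294/81)*(2*V) = (1294/81 + V)*(2*V) = 2*V*(1294/81 + V))
1/g(92) = 1/((2/81)*92*(1294 + 81*92)) = 1/((2/81)*92*(1294 + 7452)) = 1/((2/81)*92*8746) = 1/(1609264/81) = 81/1609264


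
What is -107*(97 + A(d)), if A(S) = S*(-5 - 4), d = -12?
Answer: -21935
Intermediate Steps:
A(S) = -9*S (A(S) = S*(-9) = -9*S)
-107*(97 + A(d)) = -107*(97 - 9*(-12)) = -107*(97 + 108) = -107*205 = -21935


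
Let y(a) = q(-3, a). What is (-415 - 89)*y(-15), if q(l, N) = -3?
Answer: 1512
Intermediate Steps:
y(a) = -3
(-415 - 89)*y(-15) = (-415 - 89)*(-3) = -504*(-3) = 1512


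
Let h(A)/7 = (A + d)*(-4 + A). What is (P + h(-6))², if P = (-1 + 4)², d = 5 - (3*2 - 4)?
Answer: 47961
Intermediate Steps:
d = 3 (d = 5 - (6 - 4) = 5 - 1*2 = 5 - 2 = 3)
h(A) = 7*(-4 + A)*(3 + A) (h(A) = 7*((A + 3)*(-4 + A)) = 7*((3 + A)*(-4 + A)) = 7*((-4 + A)*(3 + A)) = 7*(-4 + A)*(3 + A))
P = 9 (P = 3² = 9)
(P + h(-6))² = (9 + (-84 - 7*(-6) + 7*(-6)²))² = (9 + (-84 + 42 + 7*36))² = (9 + (-84 + 42 + 252))² = (9 + 210)² = 219² = 47961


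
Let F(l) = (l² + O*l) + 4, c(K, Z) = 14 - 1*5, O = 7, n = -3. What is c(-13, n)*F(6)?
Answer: 738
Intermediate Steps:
c(K, Z) = 9 (c(K, Z) = 14 - 5 = 9)
F(l) = 4 + l² + 7*l (F(l) = (l² + 7*l) + 4 = 4 + l² + 7*l)
c(-13, n)*F(6) = 9*(4 + 6² + 7*6) = 9*(4 + 36 + 42) = 9*82 = 738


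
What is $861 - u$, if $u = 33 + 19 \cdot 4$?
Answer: $752$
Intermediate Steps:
$u = 109$ ($u = 33 + 76 = 109$)
$861 - u = 861 - 109 = 752$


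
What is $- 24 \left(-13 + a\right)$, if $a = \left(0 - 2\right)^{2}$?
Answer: $216$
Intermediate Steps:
$a = 4$ ($a = \left(-2\right)^{2} = 4$)
$- 24 \left(-13 + a\right) = - 24 \left(-13 + 4\right) = \left(-24\right) \left(-9\right) = 216$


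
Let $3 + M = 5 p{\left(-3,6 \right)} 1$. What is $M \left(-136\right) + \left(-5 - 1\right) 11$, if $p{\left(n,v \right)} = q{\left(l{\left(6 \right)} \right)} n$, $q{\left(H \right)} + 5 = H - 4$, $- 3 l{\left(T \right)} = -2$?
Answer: $-16658$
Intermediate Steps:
$l{\left(T \right)} = \frac{2}{3}$ ($l{\left(T \right)} = \left(- \frac{1}{3}\right) \left(-2\right) = \frac{2}{3}$)
$q{\left(H \right)} = -9 + H$ ($q{\left(H \right)} = -5 + \left(H - 4\right) = -5 + \left(-4 + H\right) = -9 + H$)
$p{\left(n,v \right)} = - \frac{25 n}{3}$ ($p{\left(n,v \right)} = \left(-9 + \frac{2}{3}\right) n = - \frac{25 n}{3}$)
$M = 122$ ($M = -3 + 5 \left(\left(- \frac{25}{3}\right) \left(-3\right)\right) 1 = -3 + 5 \cdot 25 \cdot 1 = -3 + 125 \cdot 1 = -3 + 125 = 122$)
$M \left(-136\right) + \left(-5 - 1\right) 11 = 122 \left(-136\right) + \left(-5 - 1\right) 11 = -16592 - 66 = -16658$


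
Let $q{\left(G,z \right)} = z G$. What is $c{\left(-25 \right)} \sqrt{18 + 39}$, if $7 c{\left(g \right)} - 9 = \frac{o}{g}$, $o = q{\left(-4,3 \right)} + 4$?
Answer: $\frac{233 \sqrt{57}}{175} \approx 10.052$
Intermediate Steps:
$q{\left(G,z \right)} = G z$
$o = -8$ ($o = \left(-4\right) 3 + 4 = -12 + 4 = -8$)
$c{\left(g \right)} = \frac{9}{7} - \frac{8}{7 g}$ ($c{\left(g \right)} = \frac{9}{7} + \frac{\left(-8\right) \frac{1}{g}}{7} = \frac{9}{7} - \frac{8}{7 g}$)
$c{\left(-25 \right)} \sqrt{18 + 39} = \frac{-8 + 9 \left(-25\right)}{7 \left(-25\right)} \sqrt{18 + 39} = \frac{1}{7} \left(- \frac{1}{25}\right) \left(-8 - 225\right) \sqrt{57} = \frac{1}{7} \left(- \frac{1}{25}\right) \left(-233\right) \sqrt{57} = \frac{233 \sqrt{57}}{175}$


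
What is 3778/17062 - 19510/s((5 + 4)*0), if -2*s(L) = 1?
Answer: 332881509/8531 ≈ 39020.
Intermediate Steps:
s(L) = -½ (s(L) = -½*1 = -½)
3778/17062 - 19510/s((5 + 4)*0) = 3778/17062 - 19510/(-½) = 3778*(1/17062) - 19510*(-2) = 1889/8531 + 39020 = 332881509/8531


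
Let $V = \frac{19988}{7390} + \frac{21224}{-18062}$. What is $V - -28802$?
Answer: $\frac{961160679564}{33369545} \approx 28804.0$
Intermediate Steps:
$V = \frac{51044474}{33369545}$ ($V = 19988 \cdot \frac{1}{7390} + 21224 \left(- \frac{1}{18062}\right) = \frac{9994}{3695} - \frac{10612}{9031} = \frac{51044474}{33369545} \approx 1.5297$)
$V - -28802 = \frac{51044474}{33369545} - -28802 = \frac{51044474}{33369545} + 28802 = \frac{961160679564}{33369545}$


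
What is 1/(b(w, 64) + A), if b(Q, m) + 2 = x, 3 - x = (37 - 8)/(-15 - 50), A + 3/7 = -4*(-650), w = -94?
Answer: 455/1183463 ≈ 0.00038446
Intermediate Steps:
A = 18197/7 (A = -3/7 - 4*(-650) = -3/7 + 2600 = 18197/7 ≈ 2599.6)
x = 224/65 (x = 3 - (37 - 8)/(-15 - 50) = 3 - 29/(-65) = 3 - 29*(-1)/65 = 3 - 1*(-29/65) = 3 + 29/65 = 224/65 ≈ 3.4462)
b(Q, m) = 94/65 (b(Q, m) = -2 + 224/65 = 94/65)
1/(b(w, 64) + A) = 1/(94/65 + 18197/7) = 1/(1183463/455) = 455/1183463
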